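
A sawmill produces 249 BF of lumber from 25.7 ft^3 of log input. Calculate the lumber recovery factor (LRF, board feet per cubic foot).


Formula: LRF = Lumber Output (BF) / Log Input (ft^3)
LRF = 249 BF / 25.7 ft^3
LRF = 9.69 BF/ft^3

9.69


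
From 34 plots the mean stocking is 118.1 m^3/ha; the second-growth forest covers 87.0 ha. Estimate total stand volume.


Formula: Total Volume = Mean Volume per ha * Total Area
Total Volume = 118.1 m^3/ha * 87.0 ha
Total Volume = 10275 m^3

10275


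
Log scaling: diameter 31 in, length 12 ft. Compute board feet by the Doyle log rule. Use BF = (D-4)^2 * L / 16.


Doyle: BF = (D - 4)^2 * L / 16
Adjusted diameter = 31 - 4 = 27 in
(D-4)^2 = 27^2 = 729
BF = 729 * 12 / 16 = 547 BF

547


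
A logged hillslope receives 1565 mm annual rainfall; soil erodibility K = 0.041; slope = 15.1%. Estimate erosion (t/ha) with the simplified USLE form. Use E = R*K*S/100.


Formula: E = R * K * S / 100  (simplified USLE)
R * K = 1565 * 0.041 = 64.165
E = 64.165 * 15.1 / 100 = 9.69 t/ha

9.69


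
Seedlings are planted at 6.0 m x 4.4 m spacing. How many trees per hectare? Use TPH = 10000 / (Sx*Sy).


Formula: TPH = 10000 m^2/ha / (spacing_x * spacing_y)
Area per tree = 6.0 m * 4.4 m = 26.4 m^2
TPH = 10000 / 26.4 = 379 trees/ha

379


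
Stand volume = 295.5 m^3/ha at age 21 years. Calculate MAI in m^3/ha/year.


Formula: MAI = Total Volume / Stand Age
MAI = 295.5 m^3/ha / 21 years
MAI = 14.07 m^3/ha/year

14.07


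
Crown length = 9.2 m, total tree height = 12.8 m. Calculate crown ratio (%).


Formula: Crown Ratio = (Crown Length / Total Height) * 100
CR = (9.2 m / 12.8 m) * 100
CR = 0.7187 * 100 = 71.9%

71.9


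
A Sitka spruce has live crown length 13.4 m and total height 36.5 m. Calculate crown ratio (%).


Formula: Crown Ratio = (Crown Length / Total Height) * 100
CR = (13.4 m / 36.5 m) * 100
CR = 0.3671 * 100 = 36.7%

36.7


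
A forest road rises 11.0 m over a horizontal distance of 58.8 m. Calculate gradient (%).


Formula: Gradient = rise / run * 100
Gradient = 11.0 / 58.8 * 100 = 18.7%

18.7


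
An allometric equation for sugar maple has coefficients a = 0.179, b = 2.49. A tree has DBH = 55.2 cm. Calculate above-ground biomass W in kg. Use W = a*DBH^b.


Formula: W = a * DBH^b  (allometric power law)
DBH^b = 55.2^2.49 = 21748.4497
W = 0.179 * 21748.4497 = 3893.0 kg

3893.0


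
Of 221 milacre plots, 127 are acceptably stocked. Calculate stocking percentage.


Formula: Stocking % = stocked plots / total plots * 100
Stocking = 127 / 221 * 100
Stocking = 0.5747 * 100 = 57.5%

57.5


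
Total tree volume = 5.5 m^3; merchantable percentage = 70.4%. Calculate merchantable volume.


Formula: MV = V_total * (merchantable_pct / 100)
Merchantable fraction = 70.4% / 100 = 0.704
MV = 5.5 m^3 * 0.704 = 3.872 m^3

3.872


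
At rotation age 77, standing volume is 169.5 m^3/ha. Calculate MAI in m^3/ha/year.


Formula: MAI = Total Volume / Stand Age
MAI = 169.5 m^3/ha / 77 years
MAI = 2.2 m^3/ha/year

2.2


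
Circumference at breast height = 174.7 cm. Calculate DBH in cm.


Formula: DBH = C / pi
DBH = 174.7 / pi
pi = 3.14159...
DBH = 55.6 cm

55.6


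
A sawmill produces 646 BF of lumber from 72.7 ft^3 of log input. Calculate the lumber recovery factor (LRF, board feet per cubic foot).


Formula: LRF = Lumber Output (BF) / Log Input (ft^3)
LRF = 646 BF / 72.7 ft^3
LRF = 8.89 BF/ft^3

8.89


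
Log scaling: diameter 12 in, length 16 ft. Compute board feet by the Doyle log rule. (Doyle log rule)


Doyle: BF = (D - 4)^2 * L / 16
Adjusted diameter = 12 - 4 = 8 in
(D-4)^2 = 8^2 = 64
BF = 64 * 16 / 16 = 64 BF

64


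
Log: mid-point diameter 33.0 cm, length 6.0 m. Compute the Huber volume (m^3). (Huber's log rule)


Huber: V = Am * L,  Am = pi*(Dm/200)^2
Am = pi*(33.0/200)^2 = 0.08553 m^2
V = 0.08553*6.0 = 0.5132 m^3

0.5132


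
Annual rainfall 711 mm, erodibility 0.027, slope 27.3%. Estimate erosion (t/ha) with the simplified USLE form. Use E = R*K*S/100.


Formula: E = R * K * S / 100  (simplified USLE)
R * K = 711 * 0.027 = 19.197
E = 19.197 * 27.3 / 100 = 5.24 t/ha

5.24


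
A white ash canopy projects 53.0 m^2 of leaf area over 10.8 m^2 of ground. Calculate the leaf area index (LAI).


Formula: LAI = total leaf area / ground area  (dimensionless)
LAI = 53.0 m^2 / 10.8 m^2
LAI = 4.91

4.91


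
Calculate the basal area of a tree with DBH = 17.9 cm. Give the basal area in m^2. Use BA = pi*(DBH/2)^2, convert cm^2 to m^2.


Formula: BA = pi * (DBH/2)^2 / 10000  (cm^2 to m^2)
Radius = DBH/2 = 17.9/2 = 8.95 cm
BA = pi * 8.95^2 / 10000
   = 251.6494 cm^2 / 10000
   = 0.0252 m^2

0.0252


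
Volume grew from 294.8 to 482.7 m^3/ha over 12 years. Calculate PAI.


Formula: PAI = (V_T2 - V_T1) / (T2 - T1)
Volume increment = 482.7 - 294.8 = 187.9 m^3/ha
PAI = 187.9 / 12 = 15.66 m^3/ha/year

15.66


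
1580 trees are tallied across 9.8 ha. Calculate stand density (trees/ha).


Formula: Stand Density = N_trees / Area_ha
Density = 1580 trees / 9.8 ha
Density = 161 trees/ha

161


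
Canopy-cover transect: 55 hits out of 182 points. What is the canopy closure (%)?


Formula: Canopy closure = covered points / total points * 100
Closure = 55 / 182 * 100
Closure = 0.3022 * 100 = 30.2%

30.2


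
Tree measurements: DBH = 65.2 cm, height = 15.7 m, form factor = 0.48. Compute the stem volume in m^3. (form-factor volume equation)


Formula: V = pi * (DBH/200)^2 * H * ff
Radius = DBH/200 = 65.2/200 = 0.326 m
Radius^2 = 0.326^2 = 0.106276 m^2
V = pi * 0.106276 * 15.7 * 0.48
V = 2.516 m^3

2.516


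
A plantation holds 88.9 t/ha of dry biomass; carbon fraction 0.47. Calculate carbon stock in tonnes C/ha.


Formula: Carbon Stock = Biomass * Carbon Fraction
C = 88.9 t/ha * 0.47
C = 41.8 t C/ha

41.8


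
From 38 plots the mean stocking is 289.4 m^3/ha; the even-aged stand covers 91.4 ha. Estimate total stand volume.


Formula: Total Volume = Mean Volume per ha * Total Area
Total Volume = 289.4 m^3/ha * 91.4 ha
Total Volume = 26451 m^3

26451


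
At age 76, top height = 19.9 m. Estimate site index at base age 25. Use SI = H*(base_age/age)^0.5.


Formula: SI = H_dom * (base_age / age)^0.5
Age ratio = 25 / 76 = 0.32895
sqrt(age_ratio) = 0.57354
SI = 19.9 * 0.57354 = 11.4 m

11.4


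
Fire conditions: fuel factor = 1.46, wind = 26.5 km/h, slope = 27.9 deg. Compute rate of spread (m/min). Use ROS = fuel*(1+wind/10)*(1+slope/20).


Formula: ROS = fuel * (1 + wind/10) * (1 + slope/20)
Wind factor = 1 + 26.5/10 = 3.65
Slope factor = 1 + 27.9/20 = 2.395
ROS = 1.46 * 3.65 * 2.395 = 12.76 m/min

12.76


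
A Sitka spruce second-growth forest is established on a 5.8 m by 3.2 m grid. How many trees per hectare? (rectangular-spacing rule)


Formula: TPH = 10000 m^2/ha / (spacing_x * spacing_y)
Area per tree = 5.8 m * 3.2 m = 18.56 m^2
TPH = 10000 / 18.56 = 539 trees/ha

539


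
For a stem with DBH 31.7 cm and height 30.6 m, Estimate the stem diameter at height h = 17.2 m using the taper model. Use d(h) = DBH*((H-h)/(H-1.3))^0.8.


Taper: d(h) = DBH * ((H - h) / (H - 1.3))^0.8
Numerator = H - h = 30.6 - 17.2 = 13.4 m
Denominator = H - 1.3 = 30.6 - 1.3 = 29.3 m
Ratio = 13.4 / 29.3 = 0.45734
d = 31.7 * 0.45734^0.8 = 17.0 cm

17.0


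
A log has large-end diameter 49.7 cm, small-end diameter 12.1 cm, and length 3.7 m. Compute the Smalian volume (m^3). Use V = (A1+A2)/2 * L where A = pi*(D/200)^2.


Smalian: V = (A1 + A2)/2 * L,  A = pi*(D/200)^2
A1 = pi*(49.7/200)^2 = 0.194 m^2
A2 = pi*(12.1/200)^2 = 0.011499 m^2
V = (0.194+0.011499)/2*3.7 = 0.3802 m^3

0.3802


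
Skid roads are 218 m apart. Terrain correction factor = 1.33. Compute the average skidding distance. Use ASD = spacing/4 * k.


Formula: ASD = (spacing / 4) * correction
Uncorrected distance = spacing / 4 = 218 / 4 = 54.5 m
ASD = 54.5 * 1.33 = 72 m

72


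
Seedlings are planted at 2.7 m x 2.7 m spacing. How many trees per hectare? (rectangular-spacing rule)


Formula: TPH = 10000 m^2/ha / (spacing_x * spacing_y)
Area per tree = 2.7 m * 2.7 m = 7.29 m^2
TPH = 10000 / 7.29 = 1372 trees/ha

1372


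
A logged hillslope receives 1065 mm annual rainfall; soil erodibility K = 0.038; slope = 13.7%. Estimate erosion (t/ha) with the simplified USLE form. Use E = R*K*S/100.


Formula: E = R * K * S / 100  (simplified USLE)
R * K = 1065 * 0.038 = 40.47
E = 40.47 * 13.7 / 100 = 5.54 t/ha

5.54


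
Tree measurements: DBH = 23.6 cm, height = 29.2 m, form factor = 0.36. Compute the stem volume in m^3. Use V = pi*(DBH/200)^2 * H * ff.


Formula: V = pi * (DBH/200)^2 * H * ff
Radius = DBH/200 = 23.6/200 = 0.118 m
Radius^2 = 0.118^2 = 0.013924 m^2
V = pi * 0.013924 * 29.2 * 0.36
V = 0.46 m^3

0.46


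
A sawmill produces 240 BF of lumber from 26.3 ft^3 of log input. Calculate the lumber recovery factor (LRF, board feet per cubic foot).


Formula: LRF = Lumber Output (BF) / Log Input (ft^3)
LRF = 240 BF / 26.3 ft^3
LRF = 9.13 BF/ft^3

9.13


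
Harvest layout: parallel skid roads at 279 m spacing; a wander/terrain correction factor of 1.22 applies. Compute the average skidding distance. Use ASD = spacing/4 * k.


Formula: ASD = (spacing / 4) * correction
Uncorrected distance = spacing / 4 = 279 / 4 = 69.75 m
ASD = 69.75 * 1.22 = 85 m

85


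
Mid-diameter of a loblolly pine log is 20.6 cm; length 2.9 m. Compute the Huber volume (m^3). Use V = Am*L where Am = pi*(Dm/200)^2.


Huber: V = Am * L,  Am = pi*(Dm/200)^2
Am = pi*(20.6/200)^2 = 0.033329 m^2
V = 0.033329*2.9 = 0.0967 m^3

0.0967


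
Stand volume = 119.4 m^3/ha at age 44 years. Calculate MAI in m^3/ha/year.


Formula: MAI = Total Volume / Stand Age
MAI = 119.4 m^3/ha / 44 years
MAI = 2.71 m^3/ha/year

2.71


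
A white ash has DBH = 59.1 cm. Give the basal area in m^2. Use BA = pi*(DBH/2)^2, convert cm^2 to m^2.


Formula: BA = pi * (DBH/2)^2 / 10000  (cm^2 to m^2)
Radius = DBH/2 = 59.1/2 = 29.55 cm
BA = pi * 29.55^2 / 10000
   = 2743.2466 cm^2 / 10000
   = 0.2743 m^2

0.2743


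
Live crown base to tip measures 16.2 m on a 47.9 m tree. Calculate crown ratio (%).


Formula: Crown Ratio = (Crown Length / Total Height) * 100
CR = (16.2 m / 47.9 m) * 100
CR = 0.3382 * 100 = 33.8%

33.8


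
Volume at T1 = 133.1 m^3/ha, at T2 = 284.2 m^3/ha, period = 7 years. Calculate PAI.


Formula: PAI = (V_T2 - V_T1) / (T2 - T1)
Volume increment = 284.2 - 133.1 = 151.1 m^3/ha
PAI = 151.1 / 7 = 21.59 m^3/ha/year

21.59


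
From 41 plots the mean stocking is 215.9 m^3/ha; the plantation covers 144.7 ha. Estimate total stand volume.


Formula: Total Volume = Mean Volume per ha * Total Area
Total Volume = 215.9 m^3/ha * 144.7 ha
Total Volume = 31241 m^3

31241


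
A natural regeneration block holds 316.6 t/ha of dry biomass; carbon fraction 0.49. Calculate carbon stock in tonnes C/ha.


Formula: Carbon Stock = Biomass * Carbon Fraction
C = 316.6 t/ha * 0.49
C = 155.1 t C/ha

155.1


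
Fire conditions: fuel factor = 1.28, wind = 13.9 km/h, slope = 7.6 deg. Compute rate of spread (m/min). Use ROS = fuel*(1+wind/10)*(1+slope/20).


Formula: ROS = fuel * (1 + wind/10) * (1 + slope/20)
Wind factor = 1 + 13.9/10 = 2.39
Slope factor = 1 + 7.6/20 = 1.38
ROS = 1.28 * 2.39 * 1.38 = 4.22 m/min

4.22


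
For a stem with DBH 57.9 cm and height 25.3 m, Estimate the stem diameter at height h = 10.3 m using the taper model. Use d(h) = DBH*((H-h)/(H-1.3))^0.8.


Taper: d(h) = DBH * ((H - h) / (H - 1.3))^0.8
Numerator = H - h = 25.3 - 10.3 = 15.0 m
Denominator = H - 1.3 = 25.3 - 1.3 = 24.0 m
Ratio = 15.0 / 24.0 = 0.625
d = 57.9 * 0.625^0.8 = 39.8 cm

39.8


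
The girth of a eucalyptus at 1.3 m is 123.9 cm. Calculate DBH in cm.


Formula: DBH = C / pi
DBH = 123.9 / pi
pi = 3.14159...
DBH = 39.4 cm

39.4


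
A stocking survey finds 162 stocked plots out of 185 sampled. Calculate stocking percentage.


Formula: Stocking % = stocked plots / total plots * 100
Stocking = 162 / 185 * 100
Stocking = 0.8757 * 100 = 87.6%

87.6


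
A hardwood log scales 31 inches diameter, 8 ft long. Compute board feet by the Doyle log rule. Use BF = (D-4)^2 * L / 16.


Doyle: BF = (D - 4)^2 * L / 16
Adjusted diameter = 31 - 4 = 27 in
(D-4)^2 = 27^2 = 729
BF = 729 * 8 / 16 = 365 BF

365


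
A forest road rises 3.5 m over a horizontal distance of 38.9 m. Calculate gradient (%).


Formula: Gradient = rise / run * 100
Gradient = 3.5 / 38.9 * 100 = 9.0%

9.0


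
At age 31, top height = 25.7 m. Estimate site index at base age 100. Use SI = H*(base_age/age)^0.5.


Formula: SI = H_dom * (base_age / age)^0.5
Age ratio = 100 / 31 = 3.22581
sqrt(age_ratio) = 1.79605
SI = 25.7 * 1.79605 = 46.2 m

46.2


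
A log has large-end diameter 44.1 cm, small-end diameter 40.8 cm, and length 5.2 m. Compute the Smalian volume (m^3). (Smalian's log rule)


Smalian: V = (A1 + A2)/2 * L,  A = pi*(D/200)^2
A1 = pi*(44.1/200)^2 = 0.152745 m^2
A2 = pi*(40.8/200)^2 = 0.130741 m^2
V = (0.152745+0.130741)/2*5.2 = 0.7371 m^3

0.7371


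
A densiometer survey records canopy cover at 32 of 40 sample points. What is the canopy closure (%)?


Formula: Canopy closure = covered points / total points * 100
Closure = 32 / 40 * 100
Closure = 0.8 * 100 = 80.0%

80.0


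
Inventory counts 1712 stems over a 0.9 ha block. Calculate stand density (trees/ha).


Formula: Stand Density = N_trees / Area_ha
Density = 1712 trees / 0.9 ha
Density = 1902 trees/ha

1902


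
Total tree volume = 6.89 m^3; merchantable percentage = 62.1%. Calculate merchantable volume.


Formula: MV = V_total * (merchantable_pct / 100)
Merchantable fraction = 62.1% / 100 = 0.621
MV = 6.89 m^3 * 0.621 = 4.279 m^3

4.279


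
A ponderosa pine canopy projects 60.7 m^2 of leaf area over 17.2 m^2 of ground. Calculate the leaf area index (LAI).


Formula: LAI = total leaf area / ground area  (dimensionless)
LAI = 60.7 m^2 / 17.2 m^2
LAI = 3.53

3.53


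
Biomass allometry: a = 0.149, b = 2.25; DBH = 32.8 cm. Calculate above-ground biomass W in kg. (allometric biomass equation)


Formula: W = a * DBH^b  (allometric power law)
DBH^b = 32.8^2.25 = 2574.6378
W = 0.149 * 2574.6378 = 383.6 kg

383.6


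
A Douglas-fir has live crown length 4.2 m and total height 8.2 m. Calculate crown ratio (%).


Formula: Crown Ratio = (Crown Length / Total Height) * 100
CR = (4.2 m / 8.2 m) * 100
CR = 0.5122 * 100 = 51.2%

51.2


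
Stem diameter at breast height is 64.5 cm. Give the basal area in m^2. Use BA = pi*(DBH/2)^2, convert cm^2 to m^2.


Formula: BA = pi * (DBH/2)^2 / 10000  (cm^2 to m^2)
Radius = DBH/2 = 64.5/2 = 32.25 cm
BA = pi * 32.25^2 / 10000
   = 3267.4527 cm^2 / 10000
   = 0.3267 m^2

0.3267


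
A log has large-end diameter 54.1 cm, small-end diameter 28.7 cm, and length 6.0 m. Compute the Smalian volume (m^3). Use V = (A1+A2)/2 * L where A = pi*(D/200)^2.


Smalian: V = (A1 + A2)/2 * L,  A = pi*(D/200)^2
A1 = pi*(54.1/200)^2 = 0.229871 m^2
A2 = pi*(28.7/200)^2 = 0.064692 m^2
V = (0.229871+0.064692)/2*6.0 = 0.8837 m^3

0.8837


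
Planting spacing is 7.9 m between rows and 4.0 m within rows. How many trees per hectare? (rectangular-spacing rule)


Formula: TPH = 10000 m^2/ha / (spacing_x * spacing_y)
Area per tree = 7.9 m * 4.0 m = 31.6 m^2
TPH = 10000 / 31.6 = 316 trees/ha

316


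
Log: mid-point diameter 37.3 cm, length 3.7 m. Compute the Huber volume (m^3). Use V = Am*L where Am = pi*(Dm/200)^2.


Huber: V = Am * L,  Am = pi*(Dm/200)^2
Am = pi*(37.3/200)^2 = 0.109272 m^2
V = 0.109272*3.7 = 0.4043 m^3

0.4043


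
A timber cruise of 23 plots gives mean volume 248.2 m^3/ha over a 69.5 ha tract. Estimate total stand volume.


Formula: Total Volume = Mean Volume per ha * Total Area
Total Volume = 248.2 m^3/ha * 69.5 ha
Total Volume = 17250 m^3

17250


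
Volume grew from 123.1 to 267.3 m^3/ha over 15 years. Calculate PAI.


Formula: PAI = (V_T2 - V_T1) / (T2 - T1)
Volume increment = 267.3 - 123.1 = 144.2 m^3/ha
PAI = 144.2 / 15 = 9.61 m^3/ha/year

9.61


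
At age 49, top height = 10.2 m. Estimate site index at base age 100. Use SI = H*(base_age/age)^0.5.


Formula: SI = H_dom * (base_age / age)^0.5
Age ratio = 100 / 49 = 2.04082
sqrt(age_ratio) = 1.42857
SI = 10.2 * 1.42857 = 14.6 m

14.6


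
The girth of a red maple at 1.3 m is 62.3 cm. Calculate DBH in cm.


Formula: DBH = C / pi
DBH = 62.3 / pi
pi = 3.14159...
DBH = 19.8 cm

19.8


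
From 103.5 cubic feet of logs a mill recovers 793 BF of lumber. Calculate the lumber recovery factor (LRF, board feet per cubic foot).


Formula: LRF = Lumber Output (BF) / Log Input (ft^3)
LRF = 793 BF / 103.5 ft^3
LRF = 7.66 BF/ft^3

7.66


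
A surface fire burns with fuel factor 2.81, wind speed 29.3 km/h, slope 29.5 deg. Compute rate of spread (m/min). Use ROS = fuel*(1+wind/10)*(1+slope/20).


Formula: ROS = fuel * (1 + wind/10) * (1 + slope/20)
Wind factor = 1 + 29.3/10 = 3.93
Slope factor = 1 + 29.5/20 = 2.475
ROS = 2.81 * 3.93 * 2.475 = 27.33 m/min

27.33


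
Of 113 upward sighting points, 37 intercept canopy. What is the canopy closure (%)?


Formula: Canopy closure = covered points / total points * 100
Closure = 37 / 113 * 100
Closure = 0.3274 * 100 = 32.7%

32.7


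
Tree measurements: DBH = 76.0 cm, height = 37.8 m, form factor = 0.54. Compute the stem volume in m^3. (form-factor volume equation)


Formula: V = pi * (DBH/200)^2 * H * ff
Radius = DBH/200 = 76.0/200 = 0.38 m
Radius^2 = 0.38^2 = 0.1444 m^2
V = pi * 0.1444 * 37.8 * 0.54
V = 9.26 m^3

9.26


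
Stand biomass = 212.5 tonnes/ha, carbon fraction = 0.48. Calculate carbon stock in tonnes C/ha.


Formula: Carbon Stock = Biomass * Carbon Fraction
C = 212.5 t/ha * 0.48
C = 102.0 t C/ha

102.0


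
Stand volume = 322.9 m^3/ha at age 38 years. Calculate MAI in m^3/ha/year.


Formula: MAI = Total Volume / Stand Age
MAI = 322.9 m^3/ha / 38 years
MAI = 8.5 m^3/ha/year

8.5


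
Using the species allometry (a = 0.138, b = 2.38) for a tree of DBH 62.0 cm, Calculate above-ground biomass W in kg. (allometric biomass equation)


Formula: W = a * DBH^b  (allometric power law)
DBH^b = 62.0^2.38 = 18445.576
W = 0.138 * 18445.576 = 2545.5 kg

2545.5


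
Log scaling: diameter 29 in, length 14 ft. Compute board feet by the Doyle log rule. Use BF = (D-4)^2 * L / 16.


Doyle: BF = (D - 4)^2 * L / 16
Adjusted diameter = 29 - 4 = 25 in
(D-4)^2 = 25^2 = 625
BF = 625 * 14 / 16 = 547 BF

547


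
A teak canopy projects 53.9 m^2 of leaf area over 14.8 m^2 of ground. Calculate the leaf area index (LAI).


Formula: LAI = total leaf area / ground area  (dimensionless)
LAI = 53.9 m^2 / 14.8 m^2
LAI = 3.64

3.64


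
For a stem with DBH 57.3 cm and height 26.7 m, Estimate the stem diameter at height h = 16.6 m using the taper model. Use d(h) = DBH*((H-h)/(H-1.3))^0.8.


Taper: d(h) = DBH * ((H - h) / (H - 1.3))^0.8
Numerator = H - h = 26.7 - 16.6 = 10.1 m
Denominator = H - 1.3 = 26.7 - 1.3 = 25.4 m
Ratio = 10.1 / 25.4 = 0.39764
d = 57.3 * 0.39764^0.8 = 27.4 cm

27.4


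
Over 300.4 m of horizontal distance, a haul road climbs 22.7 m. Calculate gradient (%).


Formula: Gradient = rise / run * 100
Gradient = 22.7 / 300.4 * 100 = 7.6%

7.6


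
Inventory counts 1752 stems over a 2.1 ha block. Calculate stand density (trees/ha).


Formula: Stand Density = N_trees / Area_ha
Density = 1752 trees / 2.1 ha
Density = 834 trees/ha

834


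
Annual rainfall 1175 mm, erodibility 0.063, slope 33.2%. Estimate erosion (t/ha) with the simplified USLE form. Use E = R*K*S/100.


Formula: E = R * K * S / 100  (simplified USLE)
R * K = 1175 * 0.063 = 74.025
E = 74.025 * 33.2 / 100 = 24.58 t/ha

24.58


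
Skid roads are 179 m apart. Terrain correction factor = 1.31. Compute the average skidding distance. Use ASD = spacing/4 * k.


Formula: ASD = (spacing / 4) * correction
Uncorrected distance = spacing / 4 = 179 / 4 = 44.75 m
ASD = 44.75 * 1.31 = 59 m

59


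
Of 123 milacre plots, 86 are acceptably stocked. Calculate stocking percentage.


Formula: Stocking % = stocked plots / total plots * 100
Stocking = 86 / 123 * 100
Stocking = 0.6992 * 100 = 69.9%

69.9


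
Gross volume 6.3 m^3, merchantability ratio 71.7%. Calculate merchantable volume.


Formula: MV = V_total * (merchantable_pct / 100)
Merchantable fraction = 71.7% / 100 = 0.717
MV = 6.3 m^3 * 0.717 = 4.517 m^3

4.517


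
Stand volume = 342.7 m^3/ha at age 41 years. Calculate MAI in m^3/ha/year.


Formula: MAI = Total Volume / Stand Age
MAI = 342.7 m^3/ha / 41 years
MAI = 8.36 m^3/ha/year

8.36


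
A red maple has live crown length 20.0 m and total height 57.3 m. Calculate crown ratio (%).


Formula: Crown Ratio = (Crown Length / Total Height) * 100
CR = (20.0 m / 57.3 m) * 100
CR = 0.349 * 100 = 34.9%

34.9


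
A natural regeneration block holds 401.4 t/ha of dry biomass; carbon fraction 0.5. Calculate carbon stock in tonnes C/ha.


Formula: Carbon Stock = Biomass * Carbon Fraction
C = 401.4 t/ha * 0.5
C = 200.7 t C/ha

200.7


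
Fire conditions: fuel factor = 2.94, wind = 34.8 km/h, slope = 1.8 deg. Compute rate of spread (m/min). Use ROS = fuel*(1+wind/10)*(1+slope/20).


Formula: ROS = fuel * (1 + wind/10) * (1 + slope/20)
Wind factor = 1 + 34.8/10 = 4.48
Slope factor = 1 + 1.8/20 = 1.09
ROS = 2.94 * 4.48 * 1.09 = 14.36 m/min

14.36


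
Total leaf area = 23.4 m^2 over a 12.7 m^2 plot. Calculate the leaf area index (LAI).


Formula: LAI = total leaf area / ground area  (dimensionless)
LAI = 23.4 m^2 / 12.7 m^2
LAI = 1.84

1.84


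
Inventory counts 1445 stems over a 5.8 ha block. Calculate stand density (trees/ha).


Formula: Stand Density = N_trees / Area_ha
Density = 1445 trees / 5.8 ha
Density = 249 trees/ha

249


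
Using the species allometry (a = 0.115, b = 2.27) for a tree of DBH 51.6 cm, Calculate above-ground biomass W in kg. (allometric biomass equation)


Formula: W = a * DBH^b  (allometric power law)
DBH^b = 51.6^2.27 = 7721.7337
W = 0.115 * 7721.7337 = 888.0 kg

888.0


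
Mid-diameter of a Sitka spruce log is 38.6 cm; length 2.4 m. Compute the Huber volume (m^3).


Huber: V = Am * L,  Am = pi*(Dm/200)^2
Am = pi*(38.6/200)^2 = 0.117021 m^2
V = 0.117021*2.4 = 0.2809 m^3

0.2809


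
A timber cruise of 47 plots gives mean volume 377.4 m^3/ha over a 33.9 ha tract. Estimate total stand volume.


Formula: Total Volume = Mean Volume per ha * Total Area
Total Volume = 377.4 m^3/ha * 33.9 ha
Total Volume = 12794 m^3

12794


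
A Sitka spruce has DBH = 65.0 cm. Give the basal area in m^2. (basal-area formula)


Formula: BA = pi * (DBH/2)^2 / 10000  (cm^2 to m^2)
Radius = DBH/2 = 65.0/2 = 32.5 cm
BA = pi * 32.5^2 / 10000
   = 3318.3072 cm^2 / 10000
   = 0.3318 m^2

0.3318


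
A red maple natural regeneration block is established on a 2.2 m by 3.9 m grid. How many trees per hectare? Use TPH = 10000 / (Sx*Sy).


Formula: TPH = 10000 m^2/ha / (spacing_x * spacing_y)
Area per tree = 2.2 m * 3.9 m = 8.58 m^2
TPH = 10000 / 8.58 = 1166 trees/ha

1166


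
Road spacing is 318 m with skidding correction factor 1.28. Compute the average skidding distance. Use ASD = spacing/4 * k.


Formula: ASD = (spacing / 4) * correction
Uncorrected distance = spacing / 4 = 318 / 4 = 79.5 m
ASD = 79.5 * 1.28 = 102 m

102


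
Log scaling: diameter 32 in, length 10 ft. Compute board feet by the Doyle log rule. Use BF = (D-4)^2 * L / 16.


Doyle: BF = (D - 4)^2 * L / 16
Adjusted diameter = 32 - 4 = 28 in
(D-4)^2 = 28^2 = 784
BF = 784 * 10 / 16 = 490 BF

490


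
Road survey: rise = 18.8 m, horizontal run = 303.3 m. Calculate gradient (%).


Formula: Gradient = rise / run * 100
Gradient = 18.8 / 303.3 * 100 = 6.2%

6.2


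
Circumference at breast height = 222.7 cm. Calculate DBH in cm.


Formula: DBH = C / pi
DBH = 222.7 / pi
pi = 3.14159...
DBH = 70.9 cm

70.9


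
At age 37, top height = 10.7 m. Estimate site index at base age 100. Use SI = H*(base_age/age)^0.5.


Formula: SI = H_dom * (base_age / age)^0.5
Age ratio = 100 / 37 = 2.7027
sqrt(age_ratio) = 1.64399
SI = 10.7 * 1.64399 = 17.6 m

17.6


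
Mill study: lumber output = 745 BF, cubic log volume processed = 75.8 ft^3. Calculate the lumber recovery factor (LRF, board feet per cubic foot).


Formula: LRF = Lumber Output (BF) / Log Input (ft^3)
LRF = 745 BF / 75.8 ft^3
LRF = 9.83 BF/ft^3

9.83


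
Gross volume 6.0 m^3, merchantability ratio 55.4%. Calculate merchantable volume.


Formula: MV = V_total * (merchantable_pct / 100)
Merchantable fraction = 55.4% / 100 = 0.554
MV = 6.0 m^3 * 0.554 = 3.324 m^3

3.324


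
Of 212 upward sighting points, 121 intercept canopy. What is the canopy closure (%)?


Formula: Canopy closure = covered points / total points * 100
Closure = 121 / 212 * 100
Closure = 0.5708 * 100 = 57.1%

57.1


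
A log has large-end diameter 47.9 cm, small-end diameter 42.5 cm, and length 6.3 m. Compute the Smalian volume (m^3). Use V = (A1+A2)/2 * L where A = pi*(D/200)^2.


Smalian: V = (A1 + A2)/2 * L,  A = pi*(D/200)^2
A1 = pi*(47.9/200)^2 = 0.180203 m^2
A2 = pi*(42.5/200)^2 = 0.141863 m^2
V = (0.180203+0.141863)/2*6.3 = 1.0145 m^3

1.0145


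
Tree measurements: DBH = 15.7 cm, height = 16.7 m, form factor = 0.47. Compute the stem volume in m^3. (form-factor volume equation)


Formula: V = pi * (DBH/200)^2 * H * ff
Radius = DBH/200 = 15.7/200 = 0.0785 m
Radius^2 = 0.0785^2 = 0.00616225 m^2
V = pi * 0.00616225 * 16.7 * 0.47
V = 0.152 m^3

0.152


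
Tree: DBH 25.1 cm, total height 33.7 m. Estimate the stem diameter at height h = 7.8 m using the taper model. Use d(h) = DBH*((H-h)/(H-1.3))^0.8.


Taper: d(h) = DBH * ((H - h) / (H - 1.3))^0.8
Numerator = H - h = 33.7 - 7.8 = 25.9 m
Denominator = H - 1.3 = 33.7 - 1.3 = 32.4 m
Ratio = 25.9 / 32.4 = 0.79938
d = 25.1 * 0.79938^0.8 = 21.0 cm

21.0


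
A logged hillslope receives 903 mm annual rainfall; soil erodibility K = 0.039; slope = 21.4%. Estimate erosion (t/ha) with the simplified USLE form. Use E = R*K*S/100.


Formula: E = R * K * S / 100  (simplified USLE)
R * K = 903 * 0.039 = 35.217
E = 35.217 * 21.4 / 100 = 7.54 t/ha

7.54


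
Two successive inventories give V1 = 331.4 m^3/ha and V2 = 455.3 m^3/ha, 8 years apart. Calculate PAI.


Formula: PAI = (V_T2 - V_T1) / (T2 - T1)
Volume increment = 455.3 - 331.4 = 123.9 m^3/ha
PAI = 123.9 / 8 = 15.49 m^3/ha/year

15.49


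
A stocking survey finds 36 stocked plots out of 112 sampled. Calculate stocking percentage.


Formula: Stocking % = stocked plots / total plots * 100
Stocking = 36 / 112 * 100
Stocking = 0.3214 * 100 = 32.1%

32.1


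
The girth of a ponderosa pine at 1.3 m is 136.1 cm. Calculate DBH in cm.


Formula: DBH = C / pi
DBH = 136.1 / pi
pi = 3.14159...
DBH = 43.3 cm

43.3


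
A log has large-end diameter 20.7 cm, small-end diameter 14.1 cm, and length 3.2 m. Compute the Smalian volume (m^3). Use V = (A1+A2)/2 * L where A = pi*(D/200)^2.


Smalian: V = (A1 + A2)/2 * L,  A = pi*(D/200)^2
A1 = pi*(20.7/200)^2 = 0.033654 m^2
A2 = pi*(14.1/200)^2 = 0.015615 m^2
V = (0.033654+0.015615)/2*3.2 = 0.0788 m^3

0.0788


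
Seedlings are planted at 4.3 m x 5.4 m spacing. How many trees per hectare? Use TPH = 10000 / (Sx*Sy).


Formula: TPH = 10000 m^2/ha / (spacing_x * spacing_y)
Area per tree = 4.3 m * 5.4 m = 23.22 m^2
TPH = 10000 / 23.22 = 431 trees/ha

431


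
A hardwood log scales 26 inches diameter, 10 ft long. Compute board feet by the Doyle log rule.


Doyle: BF = (D - 4)^2 * L / 16
Adjusted diameter = 26 - 4 = 22 in
(D-4)^2 = 22^2 = 484
BF = 484 * 10 / 16 = 303 BF

303


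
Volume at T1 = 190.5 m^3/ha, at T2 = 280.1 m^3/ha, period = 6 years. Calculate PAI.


Formula: PAI = (V_T2 - V_T1) / (T2 - T1)
Volume increment = 280.1 - 190.5 = 89.6 m^3/ha
PAI = 89.6 / 6 = 14.93 m^3/ha/year

14.93


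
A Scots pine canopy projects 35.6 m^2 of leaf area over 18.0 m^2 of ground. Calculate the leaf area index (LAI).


Formula: LAI = total leaf area / ground area  (dimensionless)
LAI = 35.6 m^2 / 18.0 m^2
LAI = 1.98

1.98


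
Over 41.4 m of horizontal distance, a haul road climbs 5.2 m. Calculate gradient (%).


Formula: Gradient = rise / run * 100
Gradient = 5.2 / 41.4 * 100 = 12.6%

12.6


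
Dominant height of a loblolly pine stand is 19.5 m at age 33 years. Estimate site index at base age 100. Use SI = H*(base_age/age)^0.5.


Formula: SI = H_dom * (base_age / age)^0.5
Age ratio = 100 / 33 = 3.0303
sqrt(age_ratio) = 1.74078
SI = 19.5 * 1.74078 = 33.9 m

33.9


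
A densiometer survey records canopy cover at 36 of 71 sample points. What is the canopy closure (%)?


Formula: Canopy closure = covered points / total points * 100
Closure = 36 / 71 * 100
Closure = 0.507 * 100 = 50.7%

50.7


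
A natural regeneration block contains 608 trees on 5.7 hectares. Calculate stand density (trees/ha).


Formula: Stand Density = N_trees / Area_ha
Density = 608 trees / 5.7 ha
Density = 107 trees/ha

107


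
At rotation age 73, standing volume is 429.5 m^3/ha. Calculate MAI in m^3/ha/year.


Formula: MAI = Total Volume / Stand Age
MAI = 429.5 m^3/ha / 73 years
MAI = 5.88 m^3/ha/year

5.88


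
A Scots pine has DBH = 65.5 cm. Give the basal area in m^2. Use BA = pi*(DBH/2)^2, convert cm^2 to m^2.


Formula: BA = pi * (DBH/2)^2 / 10000  (cm^2 to m^2)
Radius = DBH/2 = 65.5/2 = 32.75 cm
BA = pi * 32.75^2 / 10000
   = 3369.5545 cm^2 / 10000
   = 0.337 m^2

0.337


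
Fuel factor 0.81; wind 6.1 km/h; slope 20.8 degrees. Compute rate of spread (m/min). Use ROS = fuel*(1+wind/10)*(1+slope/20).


Formula: ROS = fuel * (1 + wind/10) * (1 + slope/20)
Wind factor = 1 + 6.1/10 = 1.61
Slope factor = 1 + 20.8/20 = 2.04
ROS = 0.81 * 1.61 * 2.04 = 2.66 m/min

2.66


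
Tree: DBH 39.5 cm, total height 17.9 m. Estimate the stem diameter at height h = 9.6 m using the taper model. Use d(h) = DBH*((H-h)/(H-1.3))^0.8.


Taper: d(h) = DBH * ((H - h) / (H - 1.3))^0.8
Numerator = H - h = 17.9 - 9.6 = 8.3 m
Denominator = H - 1.3 = 17.9 - 1.3 = 16.6 m
Ratio = 8.3 / 16.6 = 0.5
d = 39.5 * 0.5^0.8 = 22.7 cm

22.7


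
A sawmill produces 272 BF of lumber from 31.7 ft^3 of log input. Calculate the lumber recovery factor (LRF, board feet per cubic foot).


Formula: LRF = Lumber Output (BF) / Log Input (ft^3)
LRF = 272 BF / 31.7 ft^3
LRF = 8.58 BF/ft^3

8.58


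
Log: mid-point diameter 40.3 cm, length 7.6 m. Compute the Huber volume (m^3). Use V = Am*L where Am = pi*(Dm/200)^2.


Huber: V = Am * L,  Am = pi*(Dm/200)^2
Am = pi*(40.3/200)^2 = 0.127556 m^2
V = 0.127556*7.6 = 0.9694 m^3

0.9694


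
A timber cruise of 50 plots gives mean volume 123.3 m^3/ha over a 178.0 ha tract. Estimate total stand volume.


Formula: Total Volume = Mean Volume per ha * Total Area
Total Volume = 123.3 m^3/ha * 178.0 ha
Total Volume = 21947 m^3

21947


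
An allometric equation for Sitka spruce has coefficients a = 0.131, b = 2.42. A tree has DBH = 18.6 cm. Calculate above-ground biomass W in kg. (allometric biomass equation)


Formula: W = a * DBH^b  (allometric power law)
DBH^b = 18.6^2.42 = 1180.9223
W = 0.131 * 1180.9223 = 154.7 kg

154.7


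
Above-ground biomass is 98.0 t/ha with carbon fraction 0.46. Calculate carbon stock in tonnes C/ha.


Formula: Carbon Stock = Biomass * Carbon Fraction
C = 98.0 t/ha * 0.46
C = 45.1 t C/ha

45.1


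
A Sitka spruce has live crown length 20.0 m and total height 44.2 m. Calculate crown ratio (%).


Formula: Crown Ratio = (Crown Length / Total Height) * 100
CR = (20.0 m / 44.2 m) * 100
CR = 0.4525 * 100 = 45.2%

45.2


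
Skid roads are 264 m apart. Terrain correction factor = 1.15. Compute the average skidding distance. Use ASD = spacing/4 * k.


Formula: ASD = (spacing / 4) * correction
Uncorrected distance = spacing / 4 = 264 / 4 = 66 m
ASD = 66 * 1.15 = 76 m

76


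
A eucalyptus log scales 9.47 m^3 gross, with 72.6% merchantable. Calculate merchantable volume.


Formula: MV = V_total * (merchantable_pct / 100)
Merchantable fraction = 72.6% / 100 = 0.726
MV = 9.47 m^3 * 0.726 = 6.875 m^3

6.875


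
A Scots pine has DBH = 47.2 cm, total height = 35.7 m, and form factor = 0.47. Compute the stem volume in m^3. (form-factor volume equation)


Formula: V = pi * (DBH/200)^2 * H * ff
Radius = DBH/200 = 47.2/200 = 0.236 m
Radius^2 = 0.236^2 = 0.055696 m^2
V = pi * 0.055696 * 35.7 * 0.47
V = 2.936 m^3

2.936


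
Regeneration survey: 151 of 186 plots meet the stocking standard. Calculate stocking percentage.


Formula: Stocking % = stocked plots / total plots * 100
Stocking = 151 / 186 * 100
Stocking = 0.8118 * 100 = 81.2%

81.2


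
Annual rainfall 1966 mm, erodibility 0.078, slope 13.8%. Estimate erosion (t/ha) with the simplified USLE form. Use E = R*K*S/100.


Formula: E = R * K * S / 100  (simplified USLE)
R * K = 1966 * 0.078 = 153.348
E = 153.348 * 13.8 / 100 = 21.16 t/ha

21.16


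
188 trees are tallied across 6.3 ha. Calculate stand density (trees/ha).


Formula: Stand Density = N_trees / Area_ha
Density = 188 trees / 6.3 ha
Density = 30 trees/ha

30


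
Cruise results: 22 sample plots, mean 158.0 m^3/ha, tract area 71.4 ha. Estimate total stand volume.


Formula: Total Volume = Mean Volume per ha * Total Area
Total Volume = 158.0 m^3/ha * 71.4 ha
Total Volume = 11281 m^3

11281


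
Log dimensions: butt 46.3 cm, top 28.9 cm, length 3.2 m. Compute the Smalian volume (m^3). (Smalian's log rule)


Smalian: V = (A1 + A2)/2 * L,  A = pi*(D/200)^2
A1 = pi*(46.3/200)^2 = 0.168365 m^2
A2 = pi*(28.9/200)^2 = 0.065597 m^2
V = (0.168365+0.065597)/2*3.2 = 0.3743 m^3

0.3743


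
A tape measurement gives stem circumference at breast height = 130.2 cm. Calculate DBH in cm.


Formula: DBH = C / pi
DBH = 130.2 / pi
pi = 3.14159...
DBH = 41.4 cm

41.4


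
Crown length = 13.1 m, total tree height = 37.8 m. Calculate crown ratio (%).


Formula: Crown Ratio = (Crown Length / Total Height) * 100
CR = (13.1 m / 37.8 m) * 100
CR = 0.3466 * 100 = 34.7%

34.7


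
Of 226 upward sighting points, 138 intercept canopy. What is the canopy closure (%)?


Formula: Canopy closure = covered points / total points * 100
Closure = 138 / 226 * 100
Closure = 0.6106 * 100 = 61.1%

61.1


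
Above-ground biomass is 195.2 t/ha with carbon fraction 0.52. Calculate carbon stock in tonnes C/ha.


Formula: Carbon Stock = Biomass * Carbon Fraction
C = 195.2 t/ha * 0.52
C = 101.5 t C/ha

101.5


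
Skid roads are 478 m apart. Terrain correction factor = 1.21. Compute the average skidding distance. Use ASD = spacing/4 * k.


Formula: ASD = (spacing / 4) * correction
Uncorrected distance = spacing / 4 = 478 / 4 = 119.5 m
ASD = 119.5 * 1.21 = 145 m

145


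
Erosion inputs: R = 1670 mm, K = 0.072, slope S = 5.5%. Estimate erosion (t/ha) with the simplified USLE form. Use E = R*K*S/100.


Formula: E = R * K * S / 100  (simplified USLE)
R * K = 1670 * 0.072 = 120.24
E = 120.24 * 5.5 / 100 = 6.61 t/ha

6.61


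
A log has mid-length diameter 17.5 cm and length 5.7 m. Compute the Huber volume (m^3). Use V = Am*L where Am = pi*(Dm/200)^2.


Huber: V = Am * L,  Am = pi*(Dm/200)^2
Am = pi*(17.5/200)^2 = 0.024053 m^2
V = 0.024053*5.7 = 0.1371 m^3

0.1371


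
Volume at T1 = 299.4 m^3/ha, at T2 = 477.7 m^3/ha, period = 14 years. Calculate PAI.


Formula: PAI = (V_T2 - V_T1) / (T2 - T1)
Volume increment = 477.7 - 299.4 = 178.3 m^3/ha
PAI = 178.3 / 14 = 12.74 m^3/ha/year

12.74


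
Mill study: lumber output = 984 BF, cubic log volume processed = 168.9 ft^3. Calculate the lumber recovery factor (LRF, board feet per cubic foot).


Formula: LRF = Lumber Output (BF) / Log Input (ft^3)
LRF = 984 BF / 168.9 ft^3
LRF = 5.83 BF/ft^3

5.83


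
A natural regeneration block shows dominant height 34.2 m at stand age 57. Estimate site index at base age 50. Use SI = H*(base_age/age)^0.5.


Formula: SI = H_dom * (base_age / age)^0.5
Age ratio = 50 / 57 = 0.87719
sqrt(age_ratio) = 0.93659
SI = 34.2 * 0.93659 = 32.0 m

32.0


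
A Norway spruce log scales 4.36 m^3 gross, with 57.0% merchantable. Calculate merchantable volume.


Formula: MV = V_total * (merchantable_pct / 100)
Merchantable fraction = 57.0% / 100 = 0.57
MV = 4.36 m^3 * 0.57 = 2.485 m^3

2.485


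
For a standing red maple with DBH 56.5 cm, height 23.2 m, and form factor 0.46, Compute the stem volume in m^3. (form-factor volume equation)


Formula: V = pi * (DBH/200)^2 * H * ff
Radius = DBH/200 = 56.5/200 = 0.2825 m
Radius^2 = 0.2825^2 = 0.07980625 m^2
V = pi * 0.07980625 * 23.2 * 0.46
V = 2.676 m^3

2.676


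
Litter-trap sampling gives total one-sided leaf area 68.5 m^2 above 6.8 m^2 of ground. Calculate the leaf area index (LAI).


Formula: LAI = total leaf area / ground area  (dimensionless)
LAI = 68.5 m^2 / 6.8 m^2
LAI = 10.07

10.07


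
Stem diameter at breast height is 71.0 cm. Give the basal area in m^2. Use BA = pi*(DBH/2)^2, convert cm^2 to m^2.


Formula: BA = pi * (DBH/2)^2 / 10000  (cm^2 to m^2)
Radius = DBH/2 = 71.0/2 = 35.5 cm
BA = pi * 35.5^2 / 10000
   = 3959.1921 cm^2 / 10000
   = 0.3959 m^2

0.3959


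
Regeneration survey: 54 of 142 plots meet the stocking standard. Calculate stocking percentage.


Formula: Stocking % = stocked plots / total plots * 100
Stocking = 54 / 142 * 100
Stocking = 0.3803 * 100 = 38.0%

38.0


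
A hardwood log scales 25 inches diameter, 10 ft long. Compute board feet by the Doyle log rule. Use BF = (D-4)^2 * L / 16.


Doyle: BF = (D - 4)^2 * L / 16
Adjusted diameter = 25 - 4 = 21 in
(D-4)^2 = 21^2 = 441
BF = 441 * 10 / 16 = 276 BF

276


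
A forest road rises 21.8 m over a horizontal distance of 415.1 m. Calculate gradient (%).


Formula: Gradient = rise / run * 100
Gradient = 21.8 / 415.1 * 100 = 5.3%

5.3


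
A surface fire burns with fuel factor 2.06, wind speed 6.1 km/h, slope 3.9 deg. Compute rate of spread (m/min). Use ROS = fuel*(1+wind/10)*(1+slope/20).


Formula: ROS = fuel * (1 + wind/10) * (1 + slope/20)
Wind factor = 1 + 6.1/10 = 1.61
Slope factor = 1 + 3.9/20 = 1.195
ROS = 2.06 * 1.61 * 1.195 = 3.96 m/min

3.96


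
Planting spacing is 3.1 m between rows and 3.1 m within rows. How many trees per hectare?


Formula: TPH = 10000 m^2/ha / (spacing_x * spacing_y)
Area per tree = 3.1 m * 3.1 m = 9.61 m^2
TPH = 10000 / 9.61 = 1041 trees/ha

1041


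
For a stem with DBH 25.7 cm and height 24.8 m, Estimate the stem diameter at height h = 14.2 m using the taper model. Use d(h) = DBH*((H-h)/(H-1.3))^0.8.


Taper: d(h) = DBH * ((H - h) / (H - 1.3))^0.8
Numerator = H - h = 24.8 - 14.2 = 10.6 m
Denominator = H - 1.3 = 24.8 - 1.3 = 23.5 m
Ratio = 10.6 / 23.5 = 0.45106
d = 25.7 * 0.45106^0.8 = 13.6 cm

13.6


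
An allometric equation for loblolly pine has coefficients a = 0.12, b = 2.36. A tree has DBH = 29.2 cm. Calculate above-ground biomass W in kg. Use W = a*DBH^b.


Formula: W = a * DBH^b  (allometric power law)
DBH^b = 29.2^2.36 = 2872.7877
W = 0.12 * 2872.7877 = 344.7 kg

344.7


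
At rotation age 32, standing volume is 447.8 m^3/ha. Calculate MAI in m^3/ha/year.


Formula: MAI = Total Volume / Stand Age
MAI = 447.8 m^3/ha / 32 years
MAI = 13.99 m^3/ha/year

13.99


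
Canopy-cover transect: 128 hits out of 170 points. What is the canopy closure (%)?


Formula: Canopy closure = covered points / total points * 100
Closure = 128 / 170 * 100
Closure = 0.7529 * 100 = 75.3%

75.3


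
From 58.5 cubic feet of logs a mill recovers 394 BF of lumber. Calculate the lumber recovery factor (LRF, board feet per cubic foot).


Formula: LRF = Lumber Output (BF) / Log Input (ft^3)
LRF = 394 BF / 58.5 ft^3
LRF = 6.74 BF/ft^3

6.74


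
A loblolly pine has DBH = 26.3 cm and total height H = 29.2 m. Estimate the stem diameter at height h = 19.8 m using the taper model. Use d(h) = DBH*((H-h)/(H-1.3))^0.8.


Taper: d(h) = DBH * ((H - h) / (H - 1.3))^0.8
Numerator = H - h = 29.2 - 19.8 = 9.4 m
Denominator = H - 1.3 = 29.2 - 1.3 = 27.9 m
Ratio = 9.4 / 27.9 = 0.33692
d = 26.3 * 0.33692^0.8 = 11.0 cm

11.0
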